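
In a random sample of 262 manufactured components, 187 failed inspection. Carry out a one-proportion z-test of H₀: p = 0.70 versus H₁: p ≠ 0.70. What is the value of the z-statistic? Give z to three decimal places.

The sample proportion is 187/262 = 0.71374.
Under H₀, SE = √(p₀(1−p₀)/n) = √(0.70·0.30/262) = √0.000801527 = 0.028311.
Test statistic: z = 0.01374/0.028311 = 0.485.

z = 0.485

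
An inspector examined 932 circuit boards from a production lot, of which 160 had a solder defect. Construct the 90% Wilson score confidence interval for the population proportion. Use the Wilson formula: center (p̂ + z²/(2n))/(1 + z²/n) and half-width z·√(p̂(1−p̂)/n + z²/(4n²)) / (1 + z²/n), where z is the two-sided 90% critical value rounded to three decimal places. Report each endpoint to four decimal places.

p̂ = 160/932 = 0.17167; z = 1.645, so z² = 2.706025.
Denominator 1 + z²/n = 1 + 2.706025/932 = 1.002903.
Center = (0.17167 + 0.001452)/1.002903 = 0.17262.
Radicand: p̂(1−p̂)/n + z²/(4n²) = 0.000152577 + 0.000000779 = 0.000153356.
Half-width = z·√(radicand)/denom = 1.645·0.012384/1.002903 = 0.02031.
Interval: 0.17262 ± 0.02031 → (0.1523, 0.1929).

(0.1523, 0.1929)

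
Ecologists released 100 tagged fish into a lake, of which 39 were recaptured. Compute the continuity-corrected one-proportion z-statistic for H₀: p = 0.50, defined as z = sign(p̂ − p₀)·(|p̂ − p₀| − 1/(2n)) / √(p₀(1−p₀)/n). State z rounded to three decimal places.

z = -2.100

With x = 39 successes in n = 100, p̂ = 0.39000. p̂ − p₀ = -0.110000.
Continuity correction 1/(2n) = 1/200 = 0.005000.
Corrected numerator: |-0.110000| − 0.005000 = 0.105000.
SE₀ = √(0.50·0.50/100) = 0.050000.
z = −0.105000/0.050000 = -2.100.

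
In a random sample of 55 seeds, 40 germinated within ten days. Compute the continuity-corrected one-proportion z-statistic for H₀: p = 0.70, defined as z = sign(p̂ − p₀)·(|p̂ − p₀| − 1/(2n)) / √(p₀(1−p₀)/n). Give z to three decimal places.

z = 0.294

p̂ = 40/55 = 0.72727. p̂ − p₀ = 0.027273.
1/(2n) = 0.009091.
Corrected numerator: |0.027273| − 0.009091 = 0.018182.
Under H₀, SE = √(p₀(1−p₀)/n) = √(0.70·0.30/55) = √0.003818182 = 0.061791.
z = +0.018182/0.061791 = 0.294.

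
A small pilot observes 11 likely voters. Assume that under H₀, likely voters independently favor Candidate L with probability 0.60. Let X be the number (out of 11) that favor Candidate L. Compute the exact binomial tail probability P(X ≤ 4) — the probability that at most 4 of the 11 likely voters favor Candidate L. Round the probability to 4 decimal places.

X ~ Binomial(n=11, p=0.60).
P(X ≤ 4) = Σ_{j=0}^{4} C(11,j)·0.60^j·0.40^{11−j}.
= 0.000042 + 0.000692 + 0.005190 + 0.023357 + 0.070071 = 0.0994.

P = 0.0994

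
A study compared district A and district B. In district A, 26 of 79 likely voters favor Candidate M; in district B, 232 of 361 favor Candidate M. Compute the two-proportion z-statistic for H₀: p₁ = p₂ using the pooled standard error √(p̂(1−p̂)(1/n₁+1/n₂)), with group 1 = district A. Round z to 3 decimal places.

z = -5.126

Sample proportions: p̂₁ = 26/79 = 0.32911 and p̂₂ = 232/361 = 0.64266.
Pooled p̂ = (26+232)/(79+361) = 258/440 = 0.58636.
SE = √[p̂(1−p̂)(1/n₁+1/n₂)] = √[0.58636·0.41364·(1/79+1/361)] ≈ 0.061172.
z = -0.31355/0.061172 = -5.126.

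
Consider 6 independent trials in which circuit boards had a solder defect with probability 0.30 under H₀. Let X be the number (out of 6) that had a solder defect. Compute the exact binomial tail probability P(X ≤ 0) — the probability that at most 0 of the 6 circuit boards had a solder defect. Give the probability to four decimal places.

X is binomial with n = 6 and p = 0.30.
P(X ≤ 0) = C(6,0)·0.30^0·0.70^6.
= 0.117649 = 0.1176.

P = 0.1176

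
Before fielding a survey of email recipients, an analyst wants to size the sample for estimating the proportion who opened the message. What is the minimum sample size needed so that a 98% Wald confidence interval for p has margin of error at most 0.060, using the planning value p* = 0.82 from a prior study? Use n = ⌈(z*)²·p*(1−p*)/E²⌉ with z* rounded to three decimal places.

z* = 2.326 at the 98% level.
p*(1−p*) = 0.82·0.18 = 0.1476.
(z*)²·p*(1−p*)/E² = 5.410276·0.1476/0.003600 = 221.821.
Rounding up, n = 222.

n = 222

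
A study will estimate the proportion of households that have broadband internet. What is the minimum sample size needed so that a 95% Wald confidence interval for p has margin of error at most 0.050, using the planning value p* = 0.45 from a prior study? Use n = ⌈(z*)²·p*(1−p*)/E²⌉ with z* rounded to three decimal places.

n = 381

For 95% confidence, z* = 1.960.
p*(1−p*) = 0.2475.
(z*)²·p*(1−p*)/E² = 3.841600·0.2475/0.002500 = 380.318.
⌈380.318⌉ = 381.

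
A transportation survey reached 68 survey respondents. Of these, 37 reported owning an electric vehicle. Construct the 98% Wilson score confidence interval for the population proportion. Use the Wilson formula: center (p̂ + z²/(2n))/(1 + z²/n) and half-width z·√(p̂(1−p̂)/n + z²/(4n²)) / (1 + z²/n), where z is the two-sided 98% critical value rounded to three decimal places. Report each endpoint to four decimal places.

Here p̂ = 37/68 = 0.54412 and z = 2.326 (z² = 5.410276).
1 + z²/n = 1.079563.
Adjusted center: (0.54412 + z²/(2n))/1.079563 = 0.54087.
Radicand: p̂(1−p̂)/n + z²/(4n²) = 0.003647848 + 0.000292511 = 0.003940359.
Half-width = z·√(radicand)/denom = 2.326·0.062772/1.079563 = 0.13525.
Interval: 0.54087 ± 0.13525 → (0.4056, 0.6761).

(0.4056, 0.6761)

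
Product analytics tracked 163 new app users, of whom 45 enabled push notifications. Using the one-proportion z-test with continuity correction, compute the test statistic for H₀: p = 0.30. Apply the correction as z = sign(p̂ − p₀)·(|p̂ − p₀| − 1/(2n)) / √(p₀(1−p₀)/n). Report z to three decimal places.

The sample proportion is 45/163 = 0.27607. p̂ − p₀ = -0.023926.
Continuity correction 1/(2n) = 1/326 = 0.003067.
Corrected numerator: |-0.023926| − 0.003067 = 0.020859.
Under H₀, SE = √(p₀(1−p₀)/n) = √(0.30·0.70/163) = √0.001288344 = 0.035894.
z = −0.020859/0.035894 = -0.581.

z = -0.581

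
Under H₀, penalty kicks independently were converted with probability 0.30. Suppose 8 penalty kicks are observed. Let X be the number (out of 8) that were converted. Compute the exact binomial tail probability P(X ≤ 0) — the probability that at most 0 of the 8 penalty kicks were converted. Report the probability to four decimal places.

X is binomial with n = 8 and p = 0.30.
P(X ≤ 0) = C(8,0)·0.30^0·0.70^8.
= 0.057648 = 0.0576.

P = 0.0576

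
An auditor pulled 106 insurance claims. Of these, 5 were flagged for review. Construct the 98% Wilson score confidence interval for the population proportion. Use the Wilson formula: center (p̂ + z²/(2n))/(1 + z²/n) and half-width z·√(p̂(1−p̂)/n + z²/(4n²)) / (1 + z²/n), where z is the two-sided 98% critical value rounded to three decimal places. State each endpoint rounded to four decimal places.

p̂ = 5/106 = 0.04717; z = 2.326, so z² = 5.410276.
1 + z²/n = 1.051040.
Adjusted center: (0.04717 + z²/(2n))/1.051040 = 0.06916.
Radicand: p̂(1−p̂)/n + z²/(4n²) = 0.000424008 + 0.000120378 = 0.000544386.
Half-width = 2.326·√0.000544386/1.051040 = 0.05163.
So the interval runs from 0.0175 to 0.1208.

(0.0175, 0.1208)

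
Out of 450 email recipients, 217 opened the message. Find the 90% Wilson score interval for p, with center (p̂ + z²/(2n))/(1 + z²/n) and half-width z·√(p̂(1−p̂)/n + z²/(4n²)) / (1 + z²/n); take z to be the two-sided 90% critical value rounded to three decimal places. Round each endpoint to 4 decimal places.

Here p̂ = 217/450 = 0.48222 and z = 1.645 (z² = 2.706025).
Denominator 1 + z²/n = 1 + 2.706025/450 = 1.006013.
Adjusted center: (0.48222 + z²/(2n))/1.006013 = 0.48233.
Radicand: p̂(1−p̂)/n + z²/(4n²) = 0.000554853 + 0.000003341 = 0.000558194.
Half-width = z·√(radicand)/denom = 1.645·0.023626/1.006013 = 0.03863.
Interval: 0.48233 ± 0.03863 → (0.4437, 0.5210).

(0.4437, 0.5210)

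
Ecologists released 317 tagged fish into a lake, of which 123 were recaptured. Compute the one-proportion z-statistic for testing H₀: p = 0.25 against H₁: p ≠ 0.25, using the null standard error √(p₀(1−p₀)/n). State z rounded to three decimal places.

The sample proportion is 123/317 = 0.38801.
Null standard error: √(0.25·0.75/317) = √0.000591483 = 0.024320.
Test statistic: z = 0.13801/0.024320 = 5.675.

z = 5.675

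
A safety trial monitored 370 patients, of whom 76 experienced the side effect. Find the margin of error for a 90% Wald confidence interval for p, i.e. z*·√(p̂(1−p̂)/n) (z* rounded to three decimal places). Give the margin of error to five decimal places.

ME = 0.03455

With x = 76 successes in n = 370, p̂ = 0.20541.
SE(p̂) = √(0.20541·0.79459/370) = 0.021003.
The 90% critical value is z* = 1.645.
Margin of error = z*·SE = 1.645 × 0.021003 = 0.03455.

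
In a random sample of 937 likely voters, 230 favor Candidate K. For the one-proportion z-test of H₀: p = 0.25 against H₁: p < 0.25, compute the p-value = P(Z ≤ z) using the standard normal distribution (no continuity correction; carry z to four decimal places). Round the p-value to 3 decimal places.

p-value = 0.374

p̂ = 230/937 = 0.24546.
Under H₀, SE = √(p₀(1−p₀)/n) = √(0.25·0.75/937) = √0.000200107 = 0.014146.
z = (p̂ − p₀)/SE = (230/937 − 0.25)/0.014146 ≈ -0.3206.
From the standard normal, P(Z ≤ z) = 0.374.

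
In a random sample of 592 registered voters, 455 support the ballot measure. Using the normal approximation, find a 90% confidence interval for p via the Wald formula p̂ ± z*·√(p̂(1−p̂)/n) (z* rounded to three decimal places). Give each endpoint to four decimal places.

The sample proportion is 455/592 = 0.76858.
Standard error of p̂: √(0.177864/592) = √0.000300446 = 0.017333.
For 90% confidence, z* = 1.645.
Margin of error: 1.645 × 0.017333 = 0.02851.
Interval: 0.76858 ± 0.02851 → (0.7401, 0.7971).

(0.7401, 0.7971)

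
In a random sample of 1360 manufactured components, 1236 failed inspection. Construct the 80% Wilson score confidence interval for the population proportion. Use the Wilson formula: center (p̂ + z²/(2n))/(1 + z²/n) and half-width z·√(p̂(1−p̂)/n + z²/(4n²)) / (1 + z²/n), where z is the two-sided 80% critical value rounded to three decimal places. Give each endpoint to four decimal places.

p̂ = 1236/1360 = 0.90882; z = 1.282, so z² = 1.643524.
1 + z²/n = 1.001208.
Center = (0.90882 + 0.000604)/1.001208 = 0.90833.
Radicand: p̂(1−p̂)/n + z²/(4n²) = 0.000060929 + 0.000000222 = 0.000061151.
Half-width = z·√(radicand)/denom = 1.282·0.007820/1.001208 = 0.01001.
So the interval runs from 0.8983 to 0.9183.

(0.8983, 0.9183)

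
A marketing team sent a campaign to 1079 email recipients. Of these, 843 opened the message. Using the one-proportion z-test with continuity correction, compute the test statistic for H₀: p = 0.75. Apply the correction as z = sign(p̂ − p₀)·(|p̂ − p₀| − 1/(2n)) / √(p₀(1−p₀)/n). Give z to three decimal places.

p̂ = 843/1079 = 0.78128. p̂ − p₀ = 0.031279.
Continuity correction 1/(2n) = 1/2158 = 0.000463.
Corrected numerator: |0.031279| − 0.000463 = 0.030816.
Null standard error: √(0.75·0.25/1079) = √0.000173772 = 0.013182.
z = +0.030816/0.013182 = 2.338.

z = 2.338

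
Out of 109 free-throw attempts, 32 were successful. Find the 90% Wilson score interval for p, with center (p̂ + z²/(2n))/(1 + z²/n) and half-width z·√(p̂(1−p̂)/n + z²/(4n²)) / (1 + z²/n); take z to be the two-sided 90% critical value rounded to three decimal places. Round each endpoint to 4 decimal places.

(0.2275, 0.3696)

p̂ = 32/109 = 0.29358; z = 1.645, so z² = 2.706025.
Denominator 1 + z²/n = 1 + 2.706025/109 = 1.024826.
Adjusted center: (0.29358 + z²/(2n))/1.024826 = 0.29858.
Radicand: p̂(1−p̂)/n + z²/(4n²) = 0.001902660 + 0.000056940 = 0.001959600.
Half-width = 1.645·√0.001959600/1.024826 = 0.07106.
Interval: 0.29858 ± 0.07106 → (0.2275, 0.3696).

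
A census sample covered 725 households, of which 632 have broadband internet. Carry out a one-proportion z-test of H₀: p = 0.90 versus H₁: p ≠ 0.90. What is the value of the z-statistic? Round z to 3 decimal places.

z = -2.538

Sample proportion p̂ = 632/725 = 0.87172.
Under H₀, SE = √(p₀(1−p₀)/n) = √(0.90·0.10/725) = √0.000124138 = 0.011142.
z = (p̂ − p₀)/SE = (0.87172 − 0.90)/0.011142 = -2.538.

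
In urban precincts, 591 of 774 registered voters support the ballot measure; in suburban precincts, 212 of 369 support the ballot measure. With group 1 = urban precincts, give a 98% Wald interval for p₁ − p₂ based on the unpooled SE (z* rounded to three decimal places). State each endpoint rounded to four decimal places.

p̂₁ = 0.76357, p̂₂ = 0.57453, so the observed difference is 0.18904.
Unpooled SE = √(p̂₁(1−p̂₁)/n₁ + p̂₂(1−p̂₂)/n₂) = √(0.000233247 + 0.000662455) = 0.029928.
z* = 2.326 at the 98% level. Margin = 2.326·0.029928 = 0.06961.
Interval: 0.18904 ± 0.06961 → (0.1194, 0.2587).

(0.1194, 0.2587)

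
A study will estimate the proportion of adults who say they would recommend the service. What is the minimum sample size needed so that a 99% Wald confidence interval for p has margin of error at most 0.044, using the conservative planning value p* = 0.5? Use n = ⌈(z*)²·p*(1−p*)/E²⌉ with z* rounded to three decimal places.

The 99% critical value is z* = 2.576.
p*(1−p*) = 0.2500.
Required n before rounding: 6.635776 × 0.2500 / 0.044² = 856.893.
⌈856.893⌉ = 857.

n = 857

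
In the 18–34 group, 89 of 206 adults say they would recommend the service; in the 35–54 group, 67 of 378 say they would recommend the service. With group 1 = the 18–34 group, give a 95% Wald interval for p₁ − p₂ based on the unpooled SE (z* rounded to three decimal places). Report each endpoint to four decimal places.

p̂₁ = 0.43204, p̂₂ = 0.17725, so the observed difference is 0.25479.
Unpooled SE = √(p̂₁(1−p̂₁)/n₁ + p̂₂(1−p̂₂)/n₂) = √(0.001191171 + 0.000385798) = 0.039711.
z* = 1.960 at the 95% level. Margin = 1.960·0.039711 = 0.07783.
So the interval runs from 0.1770 to 0.3326.

(0.1770, 0.3326)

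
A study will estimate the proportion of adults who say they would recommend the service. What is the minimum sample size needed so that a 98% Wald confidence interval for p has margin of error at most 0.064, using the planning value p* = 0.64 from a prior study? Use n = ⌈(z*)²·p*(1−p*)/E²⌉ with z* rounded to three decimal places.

z* = 2.326 at the 98% level.
p*(1−p*) = 0.64·0.36 = 0.2304.
Required n before rounding: 5.410276 × 0.2304 / 0.064² = 304.328.
Rounding up, n = 305.

n = 305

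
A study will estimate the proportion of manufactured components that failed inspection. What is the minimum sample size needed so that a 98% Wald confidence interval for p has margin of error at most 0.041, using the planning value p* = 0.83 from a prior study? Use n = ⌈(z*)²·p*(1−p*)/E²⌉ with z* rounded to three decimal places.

The 98% critical value is z* = 2.326.
p*(1−p*) = 0.1411.
(z*)²·p*(1−p*)/E² = 5.410276·0.1411/0.001681 = 454.128.
⌈454.128⌉ = 455.

n = 455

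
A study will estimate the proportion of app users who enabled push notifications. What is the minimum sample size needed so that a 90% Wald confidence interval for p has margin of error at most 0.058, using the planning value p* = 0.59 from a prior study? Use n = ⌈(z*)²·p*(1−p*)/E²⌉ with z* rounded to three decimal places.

z* = 1.645 at the 90% level.
p*(1−p*) = 0.2419.
Required n before rounding: 2.706025 × 0.2419 / 0.058² = 194.586.
⌈194.586⌉ = 195.

n = 195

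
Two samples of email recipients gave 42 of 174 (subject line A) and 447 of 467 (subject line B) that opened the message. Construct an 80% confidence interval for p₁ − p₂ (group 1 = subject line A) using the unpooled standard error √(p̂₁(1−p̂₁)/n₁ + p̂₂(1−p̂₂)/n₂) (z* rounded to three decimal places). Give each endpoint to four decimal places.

(-0.7591, -0.6725)

p̂₁ = 0.24138, p̂₂ = 0.95717, so the observed difference is -0.71579.
Unpooled SE = √(p̂₁(1−p̂₁)/n₁ + p̂₂(1−p̂₂)/n₂) = √(0.001052387 + 0.000087778) = 0.033766.
z* = 1.282 at the 80% level. Margin = 1.282·0.033766 = 0.04329.
So the interval runs from -0.7591 to -0.6725.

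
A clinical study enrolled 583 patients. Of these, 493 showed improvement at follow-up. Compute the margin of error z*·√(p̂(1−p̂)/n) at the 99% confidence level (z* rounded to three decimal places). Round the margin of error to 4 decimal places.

ME = 0.0385

Sample proportion p̂ = 493/583 = 0.84563.
SE = √(p̂(1−p̂)/n) = √(0.130543/583) = 0.014964.
For 99% confidence, z* = 2.576.
Margin of error = z*·SE = 2.576 × 0.014964 = 0.0385.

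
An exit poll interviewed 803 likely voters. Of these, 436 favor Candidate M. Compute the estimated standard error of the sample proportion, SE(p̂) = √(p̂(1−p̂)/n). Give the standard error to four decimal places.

SE = 0.0176

The sample proportion is 436/803 = 0.54296.
p̂(1−p̂) = 0.54296·0.45704 = 0.248154.
Dividing by n and taking the root: √0.000309034 = 0.0176.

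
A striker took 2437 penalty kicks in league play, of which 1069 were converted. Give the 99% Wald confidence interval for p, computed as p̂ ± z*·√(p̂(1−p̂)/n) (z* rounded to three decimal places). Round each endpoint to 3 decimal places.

(0.413, 0.465)

Sample proportion p̂ = 1069/2437 = 0.43865.
Standard error of p̂: √(0.246237/2437) = √0.000101041 = 0.010052.
z* = 2.576 at the 99% level.
Margin of error: 2.576 × 0.010052 = 0.02589.
So the interval runs from 0.413 to 0.465.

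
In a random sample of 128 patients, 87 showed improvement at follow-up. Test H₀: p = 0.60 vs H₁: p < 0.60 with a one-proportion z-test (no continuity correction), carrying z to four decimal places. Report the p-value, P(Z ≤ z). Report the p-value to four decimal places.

p-value = 0.9671

p̂ = 87/128 = 0.67969.
Under H₀, SE = √(p₀(1−p₀)/n) = √(0.60·0.40/128) = √0.001875000 = 0.043301.
z = (p̂ − p₀)/SE = (87/128 − 0.60)/0.043301 ≈ 1.8403.
From the standard normal, P(Z ≤ z) = 0.9671.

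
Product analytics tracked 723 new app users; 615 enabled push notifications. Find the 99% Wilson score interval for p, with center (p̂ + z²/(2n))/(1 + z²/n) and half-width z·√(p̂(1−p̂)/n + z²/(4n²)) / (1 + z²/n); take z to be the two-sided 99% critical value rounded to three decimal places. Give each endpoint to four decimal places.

(0.8133, 0.8816)

p̂ = 615/723 = 0.85062; z = 2.576, so z² = 6.635776.
Denominator 1 + z²/n = 1 + 6.635776/723 = 1.009178.
Adjusted center: (0.85062 + z²/(2n))/1.009178 = 0.84743.
Radicand: p̂(1−p̂)/n + z²/(4n²) = 0.000175745 + 0.000003174 = 0.000178919.
Half-width = 2.576·√0.000178919/1.009178 = 0.03414.
CI: 0.84743 ± 0.03414 = (0.8133, 0.8816).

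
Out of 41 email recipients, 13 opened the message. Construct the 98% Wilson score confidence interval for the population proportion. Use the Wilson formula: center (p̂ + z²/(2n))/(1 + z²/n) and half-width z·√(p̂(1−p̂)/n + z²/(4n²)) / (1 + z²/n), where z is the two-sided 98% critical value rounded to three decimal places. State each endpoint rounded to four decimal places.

(0.1781, 0.4987)

p̂ = 13/41 = 0.31707; z = 2.326, so z² = 5.410276.
1 + z²/n = 1.131958.
Adjusted center: (0.31707 + z²/(2n))/1.131958 = 0.33840.
Radicand: p̂(1−p̂)/n + z²/(4n²) = 0.005281409 + 0.000804622 = 0.006086031.
Half-width = 2.326·√0.006086031/1.131958 = 0.16030.
So the interval runs from 0.1781 to 0.4987.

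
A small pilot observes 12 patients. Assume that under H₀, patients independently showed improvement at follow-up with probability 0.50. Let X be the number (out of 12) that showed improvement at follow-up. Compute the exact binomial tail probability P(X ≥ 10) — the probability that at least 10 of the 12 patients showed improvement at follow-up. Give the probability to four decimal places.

X is binomial with n = 12 and p = 0.50.
P(X ≥ 10) = C(12,10)·0.50^10·0.50^2 + C(12,11)·0.50^11·0.50^1 + C(12,12)·0.50^12·0.50^0.
= 0.016113 + 0.002930 + 0.000244 = 0.0193.

P = 0.0193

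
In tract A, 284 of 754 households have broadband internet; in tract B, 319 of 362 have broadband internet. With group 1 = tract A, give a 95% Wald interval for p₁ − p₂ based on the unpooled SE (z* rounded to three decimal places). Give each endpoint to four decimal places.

(-0.5526, -0.4565)

p̂₁ = 0.37666, p̂₂ = 0.88122, so the observed difference is -0.50456.
SE = √(0.000311388 + 0.000289157) = √0.000600545 = 0.024506.
The 95% critical value is z* = 1.960. Margin of error = 0.04803.
Interval: -0.50456 ± 0.04803 → (-0.5526, -0.4565).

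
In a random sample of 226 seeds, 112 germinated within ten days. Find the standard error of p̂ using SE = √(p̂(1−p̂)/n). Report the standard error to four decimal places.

With x = 112 successes in n = 226, p̂ = 0.49558.
p̂(1−p̂) = 0.249980.
SE = √(0.249980/226) = 0.0333.

SE = 0.0333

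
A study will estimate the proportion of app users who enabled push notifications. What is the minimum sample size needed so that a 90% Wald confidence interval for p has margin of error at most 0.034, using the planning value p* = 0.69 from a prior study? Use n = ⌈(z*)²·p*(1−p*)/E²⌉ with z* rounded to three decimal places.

The 90% critical value is z* = 1.645.
p*(1−p*) = 0.69·0.31 = 0.2139.
Required n before rounding: 2.706025 × 0.2139 / 0.034² = 500.708.
Rounding up, n = 501.

n = 501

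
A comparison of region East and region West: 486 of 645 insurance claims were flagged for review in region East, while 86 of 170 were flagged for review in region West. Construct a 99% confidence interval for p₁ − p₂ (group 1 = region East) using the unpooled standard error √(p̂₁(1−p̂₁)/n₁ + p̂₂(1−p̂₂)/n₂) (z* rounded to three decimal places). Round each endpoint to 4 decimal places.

p̂₁ = 0.75349, p̂₂ = 0.50588, so the observed difference is 0.24761.
Unpooled SE = √(p̂₁(1−p̂₁)/n₁ + p̂₂(1−p̂₂)/n₂) = √(0.000287975 + 0.001470385) = 0.041933.
For 99% confidence, z* = 2.576. Margin = 2.576·0.041933 = 0.10802.
Interval: 0.24761 ± 0.10802 → (0.1396, 0.3556).

(0.1396, 0.3556)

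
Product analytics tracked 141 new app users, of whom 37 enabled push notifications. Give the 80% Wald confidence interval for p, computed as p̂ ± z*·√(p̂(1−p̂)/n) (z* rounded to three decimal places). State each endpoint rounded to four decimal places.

With x = 37 successes in n = 141, p̂ = 0.26241.
SE(p̂) = √(0.26241·0.73759/141) = 0.037050.
z* = 1.282 at the 80% level.
Margin of error: 1.282 × 0.037050 = 0.04750.
So the interval runs from 0.2149 to 0.3099.

(0.2149, 0.3099)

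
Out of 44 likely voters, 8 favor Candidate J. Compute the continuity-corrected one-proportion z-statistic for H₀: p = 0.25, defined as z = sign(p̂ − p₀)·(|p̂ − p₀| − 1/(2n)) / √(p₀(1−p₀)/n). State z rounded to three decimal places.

p̂ = 8/44 = 0.18182. p̂ − p₀ = -0.068182.
Continuity correction 1/(2n) = 1/88 = 0.011364.
Corrected numerator: |-0.068182| − 0.011364 = 0.056818.
SE₀ = √(0.25·0.75/44) = 0.065279.
z = (−)0.056818/0.065279 = -0.870.

z = -0.870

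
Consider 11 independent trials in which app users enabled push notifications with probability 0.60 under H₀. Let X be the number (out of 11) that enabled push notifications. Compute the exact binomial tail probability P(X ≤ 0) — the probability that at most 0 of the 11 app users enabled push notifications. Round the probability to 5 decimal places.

X ~ Binomial(n=11, p=0.60).
P(X ≤ 0) = C(11,0)·0.60^0·0.40^11.
= 0.000042 = 0.00004.

P = 0.00004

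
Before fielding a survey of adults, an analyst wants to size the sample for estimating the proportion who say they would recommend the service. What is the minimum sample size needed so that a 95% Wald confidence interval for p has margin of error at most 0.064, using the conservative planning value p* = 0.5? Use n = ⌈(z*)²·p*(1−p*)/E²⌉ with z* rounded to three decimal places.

n = 235

z* = 1.960 at the 95% level.
p*(1−p*) = 0.50·0.50 = 0.2500.
(z*)²·p*(1−p*)/E² = 3.841600·0.2500/0.004096 = 234.473.
⌈234.473⌉ = 235.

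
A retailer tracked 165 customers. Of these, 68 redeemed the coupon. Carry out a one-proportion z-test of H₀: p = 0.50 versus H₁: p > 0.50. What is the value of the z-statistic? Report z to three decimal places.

The sample proportion is 68/165 = 0.41212.
Under H₀, SE = √(p₀(1−p₀)/n) = √(0.50·0.50/165) = √0.001515152 = 0.038925.
Test statistic: z = -0.08788/0.038925 = -2.258.

z = -2.258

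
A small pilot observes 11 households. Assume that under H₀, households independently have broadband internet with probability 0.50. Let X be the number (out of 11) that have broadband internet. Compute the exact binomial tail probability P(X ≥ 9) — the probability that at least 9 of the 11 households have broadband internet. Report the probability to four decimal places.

P = 0.0327

X is binomial with n = 11 and p = 0.50.
P(X ≥ 9) = C(11,9)·0.50^9·0.50^2 + C(11,10)·0.50^10·0.50^1 + C(11,11)·0.50^11·0.50^0.
= 0.026855 + 0.005371 + 0.000488 = 0.0327.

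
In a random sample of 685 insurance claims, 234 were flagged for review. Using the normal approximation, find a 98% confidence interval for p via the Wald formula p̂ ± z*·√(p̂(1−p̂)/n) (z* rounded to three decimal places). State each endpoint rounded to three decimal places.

(0.299, 0.384)

Sample proportion p̂ = 234/685 = 0.34161.
SE(p̂) = √(0.34161·0.65839/685) = 0.018120.
z* = 2.326 at the 98% level.
Margin of error: 2.326 × 0.018120 = 0.04215.
Interval: 0.34161 ± 0.04215 → (0.299, 0.384).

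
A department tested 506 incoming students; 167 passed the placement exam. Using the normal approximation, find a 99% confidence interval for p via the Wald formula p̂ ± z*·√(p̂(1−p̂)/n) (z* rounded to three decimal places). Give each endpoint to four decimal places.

The sample proportion is 167/506 = 0.33004.
Standard error of p̂: √(0.221113/506) = √0.000436983 = 0.020904.
z* = 2.576 at the 99% level.
Margin = 2.576·0.020904 = 0.05385.
So the interval runs from 0.2762 to 0.3839.

(0.2762, 0.3839)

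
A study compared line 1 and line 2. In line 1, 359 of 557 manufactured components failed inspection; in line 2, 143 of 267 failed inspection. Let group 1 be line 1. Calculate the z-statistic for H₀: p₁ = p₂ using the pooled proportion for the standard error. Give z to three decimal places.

p̂₁ = 359/557 = 0.64452, p̂₂ = 143/267 = 0.53558.
Pooled p̂ = (359+143)/(557+267) = 502/824 = 0.60922.
SE = √[p̂(1−p̂)(1/n₁+1/n₂)] = √[0.60922·0.39078·(1/557+1/267)] ≈ 0.036319.
z = 0.10894/0.036319 = 3.000.

z = 3.000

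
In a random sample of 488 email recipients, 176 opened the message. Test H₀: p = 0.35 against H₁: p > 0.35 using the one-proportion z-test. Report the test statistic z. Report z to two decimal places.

z = 0.49

p̂ = 176/488 = 0.36066.
Under H₀, SE = √(p₀(1−p₀)/n) = √(0.35·0.65/488) = √0.000466189 = 0.021591.
z = (0.36066 − 0.35)/0.021591 = 0.01066/0.021591 = 0.49.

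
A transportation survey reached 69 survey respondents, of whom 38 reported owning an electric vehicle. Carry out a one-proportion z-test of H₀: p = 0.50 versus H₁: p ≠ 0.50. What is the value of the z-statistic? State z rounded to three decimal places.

With x = 38 successes in n = 69, p̂ = 0.55072.
Null standard error: √(0.50·0.50/69) = √0.003623188 = 0.060193.
z = (0.55072 − 0.50)/0.060193 = 0.05072/0.060193 = 0.843.

z = 0.843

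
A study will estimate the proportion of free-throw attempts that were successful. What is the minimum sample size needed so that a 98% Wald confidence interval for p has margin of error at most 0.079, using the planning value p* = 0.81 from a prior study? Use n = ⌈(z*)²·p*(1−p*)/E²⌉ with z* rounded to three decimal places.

n = 134

z* = 2.326 at the 98% level.
p*(1−p*) = 0.1539.
(z*)²·p*(1−p*)/E² = 5.410276·0.1539/0.006241 = 133.415.
⌈133.415⌉ = 134.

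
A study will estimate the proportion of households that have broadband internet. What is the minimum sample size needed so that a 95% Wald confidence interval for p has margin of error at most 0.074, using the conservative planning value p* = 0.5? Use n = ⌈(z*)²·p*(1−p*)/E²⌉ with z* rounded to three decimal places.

z* = 1.960 at the 95% level.
p*(1−p*) = 0.50·0.50 = 0.2500.
(z*)²·p*(1−p*)/E² = 3.841600·0.2500/0.005476 = 175.383.
⌈175.383⌉ = 176.

n = 176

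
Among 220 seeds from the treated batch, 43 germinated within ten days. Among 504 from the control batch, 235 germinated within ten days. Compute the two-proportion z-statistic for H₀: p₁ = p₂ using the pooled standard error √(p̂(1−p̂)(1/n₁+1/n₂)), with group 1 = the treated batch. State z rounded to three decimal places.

z = -6.891

Sample proportions: p̂₁ = 43/220 = 0.19545 and p̂₂ = 235/504 = 0.46627.
Pooling: p̂ = 278/724 = 0.38398.
Pooled SE = √[0.2365389·0.00652958] ≈ 0.039300.
z = -0.27082/0.039300 = -6.891.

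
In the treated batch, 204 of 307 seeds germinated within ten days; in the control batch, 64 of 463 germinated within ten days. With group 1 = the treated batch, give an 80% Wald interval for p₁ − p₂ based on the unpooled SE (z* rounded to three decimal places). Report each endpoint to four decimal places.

p̂₁ = 0.66450, p̂₂ = 0.13823, so the observed difference is 0.52627.
SE = √(0.000726193 + 0.000257282) = √0.000983475 = 0.031360.
z* = 1.282 at the 80% level. Margin of error = 0.04020.
So the interval runs from 0.4861 to 0.5665.

(0.4861, 0.5665)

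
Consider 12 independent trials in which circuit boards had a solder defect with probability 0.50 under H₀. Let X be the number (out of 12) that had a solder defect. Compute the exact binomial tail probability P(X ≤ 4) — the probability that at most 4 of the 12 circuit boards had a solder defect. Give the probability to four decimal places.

P = 0.1938

X is binomial with n = 12 and p = 0.50.
P(X ≤ 4) = Σ_{j=0}^{4} C(12,j)·0.50^j·0.50^{12−j}.
= 0.000244 + 0.002930 + 0.016113 + 0.053711 + 0.120850 = 0.1938.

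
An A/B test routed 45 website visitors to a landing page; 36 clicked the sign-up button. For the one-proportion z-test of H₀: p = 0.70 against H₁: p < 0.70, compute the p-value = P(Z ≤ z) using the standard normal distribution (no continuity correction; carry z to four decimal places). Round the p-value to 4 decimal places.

With x = 36 successes in n = 45, p̂ = 0.80000.
Under H₀, SE = √(p₀(1−p₀)/n) = √(0.70·0.30/45) = √0.004666667 = 0.068313.
Test statistic (full precision, shown to 4 dp): z = (36/45 − 0.70)/SE₀ ≈ 1.4639.
From the standard normal, P(Z ≤ z) = 0.9284.

p-value = 0.9284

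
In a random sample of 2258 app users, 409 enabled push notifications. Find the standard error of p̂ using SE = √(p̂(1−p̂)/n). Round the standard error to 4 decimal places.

SE = 0.0081

The sample proportion is 409/2258 = 0.18113.
p̂(1−p̂) = 0.18113·0.81887 = 0.148322.
SE = √(0.148322/2258) = 0.0081.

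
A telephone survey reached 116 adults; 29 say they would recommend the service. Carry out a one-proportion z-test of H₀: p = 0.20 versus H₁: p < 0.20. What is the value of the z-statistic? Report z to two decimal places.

z = 1.35

The sample proportion is 29/116 = 0.25000.
SE₀ = √(0.20·0.80/116) = 0.037139.
z = (0.25000 − 0.20)/0.037139 = 0.05000/0.037139 = 1.35.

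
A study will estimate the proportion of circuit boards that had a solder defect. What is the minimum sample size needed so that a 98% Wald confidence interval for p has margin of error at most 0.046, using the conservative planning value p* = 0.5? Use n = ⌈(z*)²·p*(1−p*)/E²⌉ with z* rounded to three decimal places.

n = 640

z* = 2.326 at the 98% level.
p*(1−p*) = 0.2500.
(z*)²·p*(1−p*)/E² = 5.410276·0.2500/0.002116 = 639.210.
Rounding up, n = 640.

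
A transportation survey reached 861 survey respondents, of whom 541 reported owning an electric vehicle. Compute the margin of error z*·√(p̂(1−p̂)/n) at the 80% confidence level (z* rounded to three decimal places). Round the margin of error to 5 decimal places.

The sample proportion is 541/861 = 0.62834.
SE = √(p̂(1−p̂)/n) = √(0.233529/861) = 0.016469.
For 80% confidence, z* = 1.282.
So ME = 0.02111.

ME = 0.02111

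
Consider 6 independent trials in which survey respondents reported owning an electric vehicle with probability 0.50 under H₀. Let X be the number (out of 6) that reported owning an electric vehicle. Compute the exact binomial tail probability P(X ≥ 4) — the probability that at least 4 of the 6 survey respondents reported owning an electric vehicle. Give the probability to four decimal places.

P = 0.3438

X is binomial with n = 6 and p = 0.50.
P(X ≥ 4) = C(6,4)·0.50^4·0.50^2 + C(6,5)·0.50^5·0.50^1 + C(6,6)·0.50^6·0.50^0.
= 0.234375 + 0.093750 + 0.015625 = 0.3438.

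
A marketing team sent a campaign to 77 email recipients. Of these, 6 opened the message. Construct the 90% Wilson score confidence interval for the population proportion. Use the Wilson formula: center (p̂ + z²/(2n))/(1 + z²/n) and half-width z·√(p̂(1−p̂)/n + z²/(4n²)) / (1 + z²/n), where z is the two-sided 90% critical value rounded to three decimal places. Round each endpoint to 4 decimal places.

(0.0408, 0.1437)

Here p̂ = 6/77 = 0.07792 and z = 1.645 (z² = 2.706025).
Denominator 1 + z²/n = 1 + 2.706025/77 = 1.035143.
Adjusted center: (0.07792 + z²/(2n))/1.035143 = 0.09225.
Radicand: p̂(1−p̂)/n + z²/(4n²) = 0.000933120 + 0.000114101 = 0.001047221.
Half-width = 1.645·√0.001047221/1.035143 = 0.05143.
CI: 0.09225 ± 0.05143 = (0.0408, 0.1437).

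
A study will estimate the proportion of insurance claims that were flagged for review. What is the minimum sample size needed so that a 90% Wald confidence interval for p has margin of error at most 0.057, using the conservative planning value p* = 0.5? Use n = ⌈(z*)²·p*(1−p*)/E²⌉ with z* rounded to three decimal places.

The 90% critical value is z* = 1.645.
p*(1−p*) = 0.2500.
Required n before rounding: 2.706025 × 0.2500 / 0.057² = 208.220.
⌈208.220⌉ = 209.

n = 209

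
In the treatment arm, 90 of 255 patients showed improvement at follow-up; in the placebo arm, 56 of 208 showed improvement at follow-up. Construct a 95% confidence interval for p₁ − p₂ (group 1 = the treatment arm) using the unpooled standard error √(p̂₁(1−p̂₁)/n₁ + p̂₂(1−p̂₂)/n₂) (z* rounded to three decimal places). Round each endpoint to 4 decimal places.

p̂₁ = 90/255 = 0.35294, p̂₂ = 56/208 = 0.26923; p̂₁ − p̂₂ = 0.08371.
Unpooled SE = √(p̂₁(1−p̂₁)/n₁ + p̂₂(1−p̂₂)/n₂) = √(0.000895583 + 0.000945892) = 0.042912.
The 95% critical value is z* = 1.960. Margin of error = 0.08411.
So the interval runs from -0.0004 to 0.1678.

(-0.0004, 0.1678)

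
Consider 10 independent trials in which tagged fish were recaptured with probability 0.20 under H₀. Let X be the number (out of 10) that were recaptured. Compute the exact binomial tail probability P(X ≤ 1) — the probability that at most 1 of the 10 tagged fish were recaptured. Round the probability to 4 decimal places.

P = 0.3758

X ~ Binomial(n=10, p=0.20).
P(X ≤ 1) = C(10,0)·0.20^0·0.80^10 + C(10,1)·0.20^1·0.80^9.
= 0.107374 + 0.268435 = 0.3758.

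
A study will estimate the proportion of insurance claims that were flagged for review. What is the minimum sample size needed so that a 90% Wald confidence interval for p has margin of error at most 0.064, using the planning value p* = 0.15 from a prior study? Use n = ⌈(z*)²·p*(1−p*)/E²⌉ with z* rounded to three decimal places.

n = 85

The 90% critical value is z* = 1.645.
p*(1−p*) = 0.15·0.85 = 0.1275.
Required n before rounding: 2.706025 × 0.1275 / 0.064² = 84.233.
⌈84.233⌉ = 85.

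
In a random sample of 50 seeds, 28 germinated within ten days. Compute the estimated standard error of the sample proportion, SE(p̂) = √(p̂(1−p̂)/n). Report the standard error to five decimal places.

With x = 28 successes in n = 50, p̂ = 0.56000.
p̂(1−p̂) = 0.246400.
SE = √(0.246400/50) = √0.004928000 = 0.07020.

SE = 0.07020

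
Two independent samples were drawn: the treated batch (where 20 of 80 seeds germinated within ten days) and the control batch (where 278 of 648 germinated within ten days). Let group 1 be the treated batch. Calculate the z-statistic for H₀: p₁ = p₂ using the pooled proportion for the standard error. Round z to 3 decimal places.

z = -3.072

p̂₁ = 20/80 = 0.25000, p̂₂ = 278/648 = 0.42901.
Pooled p̂ = (20+278)/(80+648) = 298/728 = 0.40934.
SE = √[p̂(1−p̂)(1/n₁+1/n₂)] = √[0.40934·0.59066·(1/80+1/648)] ≈ 0.058270.
z = (p̂₁ − p̂₂)/SE = (0.25000 − 0.42901)/0.058270 = -0.17901/0.058270 = -3.072.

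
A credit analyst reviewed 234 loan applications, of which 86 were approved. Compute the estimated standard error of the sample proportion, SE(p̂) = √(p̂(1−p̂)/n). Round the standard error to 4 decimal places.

SE = 0.0315

Sample proportion p̂ = 86/234 = 0.36752.
p̂(1−p̂) = 0.36752·0.63248 = 0.232449.
SE = √(0.232449/234) = 0.0315.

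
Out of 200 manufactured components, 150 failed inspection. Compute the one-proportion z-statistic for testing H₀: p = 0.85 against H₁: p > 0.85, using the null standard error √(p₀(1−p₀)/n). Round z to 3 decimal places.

z = -3.961

Sample proportion p̂ = 150/200 = 0.75000.
Null standard error: √(0.85·0.15/200) = √0.000637500 = 0.025249.
Test statistic: z = -0.10000/0.025249 = -3.961.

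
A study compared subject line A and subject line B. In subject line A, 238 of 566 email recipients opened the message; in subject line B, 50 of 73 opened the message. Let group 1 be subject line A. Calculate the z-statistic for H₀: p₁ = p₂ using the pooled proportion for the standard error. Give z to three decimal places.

z = -4.274

p̂₁ = 238/566 = 0.42049, p̂₂ = 50/73 = 0.68493.
Pooled p̂ = (238+50)/(566+73) = 288/639 = 0.45070.
Pooled SE = √[0.2475699·0.01546541] ≈ 0.061877.
z = -0.26444/0.061877 = -4.274.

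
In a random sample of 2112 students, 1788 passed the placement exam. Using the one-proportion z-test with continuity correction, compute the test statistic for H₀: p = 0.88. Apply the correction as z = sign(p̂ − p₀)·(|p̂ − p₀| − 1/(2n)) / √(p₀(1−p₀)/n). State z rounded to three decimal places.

Sample proportion p̂ = 1788/2112 = 0.84659. p̂ − p₀ = -0.033409.
Continuity correction 1/(2n) = 1/4224 = 0.000237.
Corrected numerator: |-0.033409| − 0.000237 = 0.033172.
Under H₀, SE = √(p₀(1−p₀)/n) = √(0.88·0.12/2112) = √0.000050000 = 0.007071.
z = −0.033172/0.007071 = -4.691.

z = -4.691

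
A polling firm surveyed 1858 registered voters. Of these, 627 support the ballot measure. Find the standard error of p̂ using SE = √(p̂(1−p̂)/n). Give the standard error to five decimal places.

With x = 627 successes in n = 1858, p̂ = 0.33746.
p̂(1−p̂) = 0.223581.
SE = √(0.223581/1858) = √0.000120334 = 0.01097.

SE = 0.01097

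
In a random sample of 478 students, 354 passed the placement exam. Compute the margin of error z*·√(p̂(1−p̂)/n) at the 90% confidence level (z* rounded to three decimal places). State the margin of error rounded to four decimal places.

The sample proportion is 354/478 = 0.74059.
SE(p̂) = √(0.74059·0.25941/478) = 0.020048.
z* = 1.645 at the 90% level.
So ME = 0.0330.

ME = 0.0330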